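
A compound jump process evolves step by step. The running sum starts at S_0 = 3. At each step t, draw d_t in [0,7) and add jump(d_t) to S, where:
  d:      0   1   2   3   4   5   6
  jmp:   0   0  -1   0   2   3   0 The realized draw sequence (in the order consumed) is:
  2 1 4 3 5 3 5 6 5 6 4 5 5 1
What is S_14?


t=0: S=3, d=2, jump=-1, S_1=2
t=1: S=2, d=1, jump=0, S_2=2
t=2: S=2, d=4, jump=2, S_3=4
t=3: S=4, d=3, jump=0, S_4=4
t=4: S=4, d=5, jump=3, S_5=7
t=5: S=7, d=3, jump=0, S_6=7
t=6: S=7, d=5, jump=3, S_7=10
t=7: S=10, d=6, jump=0, S_8=10
t=8: S=10, d=5, jump=3, S_9=13
t=9: S=13, d=6, jump=0, S_10=13
t=10: S=13, d=4, jump=2, S_11=15
t=11: S=15, d=5, jump=3, S_12=18
t=12: S=18, d=5, jump=3, S_13=21
t=13: S=21, d=1, jump=0, S_14=21

21


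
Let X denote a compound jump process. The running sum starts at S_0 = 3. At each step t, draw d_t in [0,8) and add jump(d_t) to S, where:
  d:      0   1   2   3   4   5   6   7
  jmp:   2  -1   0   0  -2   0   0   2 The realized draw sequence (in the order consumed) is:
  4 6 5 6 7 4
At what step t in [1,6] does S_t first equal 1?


1

t=0: S=3, d=4, jump=-2, S_1=1
t=1: S=1, d=6, jump=0, S_2=1
t=2: S=1, d=5, jump=0, S_3=1
t=3: S=1, d=6, jump=0, S_4=1
t=4: S=1, d=7, jump=2, S_5=3
t=5: S=3, d=4, jump=-2, S_6=1


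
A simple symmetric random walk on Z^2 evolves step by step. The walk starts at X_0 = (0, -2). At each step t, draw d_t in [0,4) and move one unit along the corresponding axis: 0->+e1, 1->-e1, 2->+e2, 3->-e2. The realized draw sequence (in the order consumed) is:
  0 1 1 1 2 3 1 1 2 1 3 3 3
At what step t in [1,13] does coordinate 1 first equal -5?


t=0: X=(0, -2), d=0 → +e1, X_1=(1, -2)
t=1: X=(1, -2), d=1 → -e1, X_2=(0, -2)
t=2: X=(0, -2), d=1 → -e1, X_3=(-1, -2)
t=3: X=(-1, -2), d=1 → -e1, X_4=(-2, -2)
t=4: X=(-2, -2), d=2 → +e2, X_5=(-2, -1)
t=5: X=(-2, -1), d=3 → -e2, X_6=(-2, -2)
t=6: X=(-2, -2), d=1 → -e1, X_7=(-3, -2)
t=7: X=(-3, -2), d=1 → -e1, X_8=(-4, -2)
t=8: X=(-4, -2), d=2 → +e2, X_9=(-4, -1)
t=9: X=(-4, -1), d=1 → -e1, X_10=(-5, -1)
t=10: X=(-5, -1), d=3 → -e2, X_11=(-5, -2)
t=11: X=(-5, -2), d=3 → -e2, X_12=(-5, -3)
t=12: X=(-5, -3), d=3 → -e2, X_13=(-5, -4)

10


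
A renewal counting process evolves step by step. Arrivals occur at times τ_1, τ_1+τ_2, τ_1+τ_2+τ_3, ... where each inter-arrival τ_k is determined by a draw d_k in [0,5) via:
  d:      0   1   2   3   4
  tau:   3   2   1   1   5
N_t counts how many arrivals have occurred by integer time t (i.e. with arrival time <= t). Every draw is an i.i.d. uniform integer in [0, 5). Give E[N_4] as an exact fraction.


941/625

Inter-arrival values over d=0..4: [3, 2, 1, 1, 5]
Each d has probability 1/5, so the pmf of τ is: f(1) = 2/5, f(2) = 1/5, f(3) = 1/5, f(5) = 1/5
Renewal equation for m(n) = E[N_n]: condition on τ_1 = k (if k <= n, one arrival plus a fresh copy on the remaining n−k steps): m(n) = F(n) + Σ_{k<=n} f(k)·m(n−k), where F(n) = P(τ <= n) and m(0) = 0
m(1) = F(1) = 2/5
m(2) = F(2) + f(1)·m(1) = 3/5 + 2/5·2/5 = 19/25
m(3) = F(3) + f(1)·m(2) + f(2)·m(1) = 4/5 + 2/5·19/25 + 1/5·2/5 = 148/125
m(4) = F(4) + f(1)·m(3) + f(2)·m(2) + f(3)·m(1) = 4/5 + 2/5·148/125 + 1/5·19/25 + 1/5·2/5 = 941/625
E[N_4] = m(4) = 941/625


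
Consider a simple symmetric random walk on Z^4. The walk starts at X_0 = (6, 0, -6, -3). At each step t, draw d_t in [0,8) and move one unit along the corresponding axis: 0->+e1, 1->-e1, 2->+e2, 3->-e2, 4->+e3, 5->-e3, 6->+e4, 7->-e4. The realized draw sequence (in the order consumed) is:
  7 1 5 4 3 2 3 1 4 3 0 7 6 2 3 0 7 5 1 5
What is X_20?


t=0: X=(6, 0, -6, -3), d=7 → -e4, X_1=(6, 0, -6, -4)
t=1: X=(6, 0, -6, -4), d=1 → -e1, X_2=(5, 0, -6, -4)
t=2: X=(5, 0, -6, -4), d=5 → -e3, X_3=(5, 0, -7, -4)
t=3: X=(5, 0, -7, -4), d=4 → +e3, X_4=(5, 0, -6, -4)
t=4: X=(5, 0, -6, -4), d=3 → -e2, X_5=(5, -1, -6, -4)
t=5: X=(5, -1, -6, -4), d=2 → +e2, X_6=(5, 0, -6, -4)
t=6: X=(5, 0, -6, -4), d=3 → -e2, X_7=(5, -1, -6, -4)
t=7: X=(5, -1, -6, -4), d=1 → -e1, X_8=(4, -1, -6, -4)
t=8: X=(4, -1, -6, -4), d=4 → +e3, X_9=(4, -1, -5, -4)
t=9: X=(4, -1, -5, -4), d=3 → -e2, X_10=(4, -2, -5, -4)
t=10: X=(4, -2, -5, -4), d=0 → +e1, X_11=(5, -2, -5, -4)
t=11: X=(5, -2, -5, -4), d=7 → -e4, X_12=(5, -2, -5, -5)
t=12: X=(5, -2, -5, -5), d=6 → +e4, X_13=(5, -2, -5, -4)
t=13: X=(5, -2, -5, -4), d=2 → +e2, X_14=(5, -1, -5, -4)
t=14: X=(5, -1, -5, -4), d=3 → -e2, X_15=(5, -2, -5, -4)
t=15: X=(5, -2, -5, -4), d=0 → +e1, X_16=(6, -2, -5, -4)
t=16: X=(6, -2, -5, -4), d=7 → -e4, X_17=(6, -2, -5, -5)
t=17: X=(6, -2, -5, -5), d=5 → -e3, X_18=(6, -2, -6, -5)
t=18: X=(6, -2, -6, -5), d=1 → -e1, X_19=(5, -2, -6, -5)
t=19: X=(5, -2, -6, -5), d=5 → -e3, X_20=(5, -2, -7, -5)

(5, -2, -7, -5)


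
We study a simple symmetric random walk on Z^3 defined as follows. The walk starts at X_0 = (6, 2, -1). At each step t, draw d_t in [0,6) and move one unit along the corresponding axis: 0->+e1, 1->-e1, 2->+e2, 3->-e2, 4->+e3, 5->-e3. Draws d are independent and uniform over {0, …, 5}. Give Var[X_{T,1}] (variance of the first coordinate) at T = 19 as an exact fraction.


19/3

Outcome values over d=0..5: [1, -1, 0, 0, 0, 0]
Σy = 0, Σy² = 2, M = 6
μ = 0/6 = 0,  σ² = 2/6 − (0)² = 1/3
Independent increments: Var[X_19] = 19·σ² = 19·(1/3) = 19/3


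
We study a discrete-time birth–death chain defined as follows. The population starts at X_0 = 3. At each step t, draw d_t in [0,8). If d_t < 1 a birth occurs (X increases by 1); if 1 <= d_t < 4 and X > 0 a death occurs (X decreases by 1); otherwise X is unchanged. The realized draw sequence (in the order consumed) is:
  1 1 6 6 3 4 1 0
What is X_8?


1

t=0: X=3, d=1 → death, X_1=2
t=1: X=2, d=1 → death, X_2=1
t=2: X=1, d=6 → hold, X_3=1
t=3: X=1, d=6 → hold, X_4=1
t=4: X=1, d=3 → death, X_5=0
t=5: X=0, d=4 → hold, X_6=0
t=6: X=0, d=1 → hold, X_7=0
t=7: X=0, d=0 → birth, X_8=1


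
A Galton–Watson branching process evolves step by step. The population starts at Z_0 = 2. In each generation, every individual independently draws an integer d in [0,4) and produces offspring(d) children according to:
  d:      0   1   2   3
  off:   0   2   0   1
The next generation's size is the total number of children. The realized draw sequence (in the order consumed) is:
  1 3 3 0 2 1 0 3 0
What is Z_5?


0

gen 0: Z_0=2, draws=[1, 3], offspring=[2, 1], Z_1=3
gen 1: Z_1=3, draws=[3, 0, 2], offspring=[1, 0, 0], Z_2=1
gen 2: Z_2=1, draws=[1], offspring=[2], Z_3=2
gen 3: Z_3=2, draws=[0, 3], offspring=[0, 1], Z_4=1
gen 4: Z_4=1, draws=[0], offspring=[0], Z_5=0


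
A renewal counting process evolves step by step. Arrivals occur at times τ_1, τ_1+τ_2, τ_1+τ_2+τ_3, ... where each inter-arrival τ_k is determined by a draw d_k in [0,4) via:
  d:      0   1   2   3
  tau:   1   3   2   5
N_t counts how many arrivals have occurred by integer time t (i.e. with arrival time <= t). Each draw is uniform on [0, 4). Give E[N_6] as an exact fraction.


Inter-arrival values over d=0..3: [1, 3, 2, 5]
Each d has probability 1/4, so the pmf of τ is: f(1) = 1/4, f(2) = 1/4, f(3) = 1/4, f(5) = 1/4
Renewal equation for m(n) = E[N_n]: condition on τ_1 = k (if k <= n, one arrival plus a fresh copy on the remaining n−k steps): m(n) = F(n) + Σ_{k<=n} f(k)·m(n−k), where F(n) = P(τ <= n) and m(0) = 0
m(1) = F(1) = 1/4
m(2) = F(2) + f(1)·m(1) = 1/2 + 1/4·1/4 = 9/16
m(3) = F(3) + f(1)·m(2) + f(2)·m(1) = 3/4 + 1/4·9/16 + 1/4·1/4 = 61/64
m(4) = F(4) + f(1)·m(3) + f(2)·m(2) + f(3)·m(1) = 3/4 + 1/4·61/64 + 1/4·9/16 + 1/4·1/4 = 305/256
m(5) = F(5) + f(1)·m(4) + f(2)·m(3) + f(3)·m(2) = 1 + 1/4·305/256 + 1/4·61/64 + 1/4·9/16 = 1717/1024
m(6) = F(6) + f(1)·m(5) + f(2)·m(4) + f(3)·m(3) + f(5)·m(1) = 1 + 1/4·1717/1024 + 1/4·305/256 + 1/4·61/64 + 1/4·1/4 = 8265/4096
E[N_6] = m(6) = 8265/4096

8265/4096


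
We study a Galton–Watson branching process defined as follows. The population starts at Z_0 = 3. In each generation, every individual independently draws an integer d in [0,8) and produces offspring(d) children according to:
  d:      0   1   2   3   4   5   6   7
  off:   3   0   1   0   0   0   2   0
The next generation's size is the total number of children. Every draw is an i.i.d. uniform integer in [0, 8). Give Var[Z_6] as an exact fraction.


46636317/16777216

Outcome values over d=0..7: [3, 0, 1, 0, 0, 0, 2, 0]
Σy = 6, Σy² = 14, M = 8
μ = 6/8 = 3/4,  σ² = 14/8 − (3/4)² = 19/16
V_0 = 0, E_0 = 3
V_1 = 19/16·E_0 + (3/4)²·V_0 = 57/16;  E_1 = 9/4
V_2 = 19/16·E_1 + (3/4)²·V_1 = 1197/256;  E_2 = 27/16
V_3 = 19/16·E_2 + (3/4)²·V_2 = 18981/4096;  E_3 = 81/64
V_4 = 19/16·E_3 + (3/4)²·V_3 = 269325/65536;  E_4 = 243/256
V_5 = 19/16·E_4 + (3/4)²·V_4 = 3605877/1048576;  E_5 = 729/1024
V_6 = 19/16·E_5 + (3/4)²·V_5 = 46636317/16777216;  E_6 = 2187/4096


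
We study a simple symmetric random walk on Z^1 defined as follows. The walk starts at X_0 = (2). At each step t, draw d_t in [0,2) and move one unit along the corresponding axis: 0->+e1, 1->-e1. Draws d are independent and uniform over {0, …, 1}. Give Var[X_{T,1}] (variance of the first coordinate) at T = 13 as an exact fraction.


13

Outcome values over d=0..1: [1, -1]
Σy = 0, Σy² = 2, M = 2
μ = 0/2 = 0,  σ² = 2/2 − (0)² = 1
Independent increments: Var[X_13] = 13·σ² = 13·(1) = 13


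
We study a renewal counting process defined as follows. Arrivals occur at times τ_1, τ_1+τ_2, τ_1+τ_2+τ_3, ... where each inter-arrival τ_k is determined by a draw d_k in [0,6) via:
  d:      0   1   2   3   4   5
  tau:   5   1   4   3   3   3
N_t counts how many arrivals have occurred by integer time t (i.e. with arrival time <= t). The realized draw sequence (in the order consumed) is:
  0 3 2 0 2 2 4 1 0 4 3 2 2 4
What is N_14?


draw d_1=0: τ_1=5, arrival time A_1=5
draw d_2=3: τ_2=3, arrival time A_2=8
draw d_3=2: τ_3=4, arrival time A_3=12
draw d_4=0: τ_4=5, arrival time A_4=17
draw d_5=2: τ_5=4, arrival time A_5=21
draw d_6=2: τ_6=4, arrival time A_6=25
draw d_7=4: τ_7=3, arrival time A_7=28
draw d_8=1: τ_8=1, arrival time A_8=29
draw d_9=0: τ_9=5, arrival time A_9=34
draw d_10=4: τ_10=3, arrival time A_10=37
draw d_11=3: τ_11=3, arrival time A_11=40
draw d_12=2: τ_12=4, arrival time A_12=44
draw d_13=2: τ_13=4, arrival time A_13=48
draw d_14=4: τ_14=3, arrival time A_14=51
N_t over t=0..14: 0:0 1:0 2:0 3:0 4:0 5:1 6:1 7:1 8:2 9:2 10:2 11:2 12:3 13:3 14:3

3


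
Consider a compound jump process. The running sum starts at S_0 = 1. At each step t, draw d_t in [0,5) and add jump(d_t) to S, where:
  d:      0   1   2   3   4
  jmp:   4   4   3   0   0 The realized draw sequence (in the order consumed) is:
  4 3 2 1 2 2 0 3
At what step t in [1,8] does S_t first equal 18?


7

t=0: S=1, d=4, jump=0, S_1=1
t=1: S=1, d=3, jump=0, S_2=1
t=2: S=1, d=2, jump=3, S_3=4
t=3: S=4, d=1, jump=4, S_4=8
t=4: S=8, d=2, jump=3, S_5=11
t=5: S=11, d=2, jump=3, S_6=14
t=6: S=14, d=0, jump=4, S_7=18
t=7: S=18, d=3, jump=0, S_8=18


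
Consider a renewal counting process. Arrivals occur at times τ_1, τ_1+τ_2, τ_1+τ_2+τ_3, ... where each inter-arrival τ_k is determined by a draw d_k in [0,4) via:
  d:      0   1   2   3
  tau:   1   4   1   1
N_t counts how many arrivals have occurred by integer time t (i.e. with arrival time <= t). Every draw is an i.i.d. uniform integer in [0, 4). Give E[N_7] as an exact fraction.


66655/16384

Inter-arrival values over d=0..3: [1, 4, 1, 1]
Each d has probability 1/4, so the pmf of τ is: f(1) = 3/4, f(4) = 1/4
Renewal equation for m(n) = E[N_n]: condition on τ_1 = k (if k <= n, one arrival plus a fresh copy on the remaining n−k steps): m(n) = F(n) + Σ_{k<=n} f(k)·m(n−k), where F(n) = P(τ <= n) and m(0) = 0
m(1) = F(1) = 3/4
m(2) = F(2) + f(1)·m(1) = 3/4 + 3/4·3/4 = 21/16
m(3) = F(3) + f(1)·m(2) = 3/4 + 3/4·21/16 = 111/64
m(4) = F(4) + f(1)·m(3) = 1 + 3/4·111/64 = 589/256
m(5) = F(5) + f(1)·m(4) + f(4)·m(1) = 1 + 3/4·589/256 + 1/4·3/4 = 2983/1024
m(6) = F(6) + f(1)·m(5) + f(4)·m(2) = 1 + 3/4·2983/1024 + 1/4·21/16 = 14389/4096
m(7) = F(7) + f(1)·m(6) + f(4)·m(3) = 1 + 3/4·14389/4096 + 1/4·111/64 = 66655/16384
E[N_7] = m(7) = 66655/16384


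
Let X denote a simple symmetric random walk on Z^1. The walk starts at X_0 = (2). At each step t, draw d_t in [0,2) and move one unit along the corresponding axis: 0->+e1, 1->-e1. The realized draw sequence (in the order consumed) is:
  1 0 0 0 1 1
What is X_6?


(2)

t=0: X=(2), d=1 → -e1, X_1=(1)
t=1: X=(1), d=0 → +e1, X_2=(2)
t=2: X=(2), d=0 → +e1, X_3=(3)
t=3: X=(3), d=0 → +e1, X_4=(4)
t=4: X=(4), d=1 → -e1, X_5=(3)
t=5: X=(3), d=1 → -e1, X_6=(2)


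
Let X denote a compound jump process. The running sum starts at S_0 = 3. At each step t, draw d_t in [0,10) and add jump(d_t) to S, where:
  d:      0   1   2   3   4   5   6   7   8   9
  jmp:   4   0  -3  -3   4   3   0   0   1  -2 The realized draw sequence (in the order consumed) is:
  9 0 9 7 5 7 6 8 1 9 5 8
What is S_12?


9

t=0: S=3, d=9, jump=-2, S_1=1
t=1: S=1, d=0, jump=4, S_2=5
t=2: S=5, d=9, jump=-2, S_3=3
t=3: S=3, d=7, jump=0, S_4=3
t=4: S=3, d=5, jump=3, S_5=6
t=5: S=6, d=7, jump=0, S_6=6
t=6: S=6, d=6, jump=0, S_7=6
t=7: S=6, d=8, jump=1, S_8=7
t=8: S=7, d=1, jump=0, S_9=7
t=9: S=7, d=9, jump=-2, S_10=5
t=10: S=5, d=5, jump=3, S_11=8
t=11: S=8, d=8, jump=1, S_12=9


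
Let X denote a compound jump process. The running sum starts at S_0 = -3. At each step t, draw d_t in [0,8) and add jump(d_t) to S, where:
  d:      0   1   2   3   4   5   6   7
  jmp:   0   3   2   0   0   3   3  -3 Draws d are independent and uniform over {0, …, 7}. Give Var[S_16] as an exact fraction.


Outcome values over d=0..7: [0, 3, 2, 0, 0, 3, 3, -3]
Σy = 8, Σy² = 40, M = 8
μ = 8/8 = 1,  σ² = 40/8 − (1)² = 4
Independent increments: Var[S_16] = 16·σ² = 16·(4) = 64

64


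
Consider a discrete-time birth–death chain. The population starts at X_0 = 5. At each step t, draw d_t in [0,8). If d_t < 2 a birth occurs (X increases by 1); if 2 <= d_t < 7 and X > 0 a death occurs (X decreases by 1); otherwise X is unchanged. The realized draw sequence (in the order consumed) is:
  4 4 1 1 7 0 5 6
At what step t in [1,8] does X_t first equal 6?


6

t=0: X=5, d=4 → death, X_1=4
t=1: X=4, d=4 → death, X_2=3
t=2: X=3, d=1 → birth, X_3=4
t=3: X=4, d=1 → birth, X_4=5
t=4: X=5, d=7 → hold, X_5=5
t=5: X=5, d=0 → birth, X_6=6
t=6: X=6, d=5 → death, X_7=5
t=7: X=5, d=6 → death, X_8=4


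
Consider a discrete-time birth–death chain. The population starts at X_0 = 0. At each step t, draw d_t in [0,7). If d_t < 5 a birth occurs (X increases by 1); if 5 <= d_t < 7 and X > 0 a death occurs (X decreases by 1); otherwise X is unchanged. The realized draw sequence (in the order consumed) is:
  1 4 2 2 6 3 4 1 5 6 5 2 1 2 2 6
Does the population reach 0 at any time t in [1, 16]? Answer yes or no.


t=0: X=0, d=1 → birth, X_1=1
t=1: X=1, d=4 → birth, X_2=2
t=2: X=2, d=2 → birth, X_3=3
t=3: X=3, d=2 → birth, X_4=4
t=4: X=4, d=6 → death, X_5=3
t=5: X=3, d=3 → birth, X_6=4
t=6: X=4, d=4 → birth, X_7=5
t=7: X=5, d=1 → birth, X_8=6
t=8: X=6, d=5 → death, X_9=5
t=9: X=5, d=6 → death, X_10=4
t=10: X=4, d=5 → death, X_11=3
t=11: X=3, d=2 → birth, X_12=4
t=12: X=4, d=1 → birth, X_13=5
t=13: X=5, d=2 → birth, X_14=6
t=14: X=6, d=2 → birth, X_15=7
t=15: X=7, d=6 → death, X_16=6

no


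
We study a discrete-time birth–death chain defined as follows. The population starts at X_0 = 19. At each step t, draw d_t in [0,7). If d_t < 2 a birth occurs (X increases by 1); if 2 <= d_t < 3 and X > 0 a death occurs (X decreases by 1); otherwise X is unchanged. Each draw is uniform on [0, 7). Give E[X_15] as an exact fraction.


148/7

X can drop by at most 1 per step and X_0 = 19 > T = 15, so X_t >= 19 − t >= 4 > 0 for every t <= 15: the floor at 0 (the 'and X > 0' condition) never binds. Hence X_15 = X_0 + Σ_{t<15} Y_t with i.i.d. increments Y_t = y(d_t) ∈ {+1, −1, 0}.
Outcome values over d=0..6: [1, 1, -1, 0, 0, 0, 0]
Σy = 1, Σy² = 3, M = 7
μ = 1/7 = 1/7,  σ² = 3/7 − (1/7)² = 20/49
E[X_15] = 19 + 15·(1/7) = 148/7


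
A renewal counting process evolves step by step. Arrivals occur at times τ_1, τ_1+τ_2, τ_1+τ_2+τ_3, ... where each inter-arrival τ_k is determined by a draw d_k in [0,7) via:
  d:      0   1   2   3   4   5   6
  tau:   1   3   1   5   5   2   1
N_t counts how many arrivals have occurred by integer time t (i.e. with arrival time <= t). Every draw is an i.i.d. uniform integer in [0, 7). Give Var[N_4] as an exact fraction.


7206302/5764801

Inter-arrival values over d=0..6: [1, 3, 1, 5, 5, 2, 1]
Each d has probability 1/7, so the pmf of τ is: f(1) = 3/7, f(2) = 1/7, f(3) = 1/7, f(5) = 2/7
Let p_n(j) = P(N_n = j), with p_0 = [1]. Condition on τ_1: p_n(0) = P(τ > n), and for j >= 1, p_n(j) = Σ_{k<=n} f(k)·p_{n−k}(j−1)
p_1 = [4/7, 3/7]  (j = 0..1)
p_2 = [3/7, 19/49, 9/49]  (j = 0..2)
p_3 = [2/7, 20/49, 78/343, 27/343]  (j = 0..3)
p_4 = [2/7, 13/49, 100/343, 297/2401, 81/2401]  (j = 0..4)
E[N_4] = Σ j·p_4(j) = 3252/2401;  E[N_4²] = Σ j²·p_4(j) = 1058/343
Var[N_4] = 1058/343 − (3252/2401)² = 7206302/5764801


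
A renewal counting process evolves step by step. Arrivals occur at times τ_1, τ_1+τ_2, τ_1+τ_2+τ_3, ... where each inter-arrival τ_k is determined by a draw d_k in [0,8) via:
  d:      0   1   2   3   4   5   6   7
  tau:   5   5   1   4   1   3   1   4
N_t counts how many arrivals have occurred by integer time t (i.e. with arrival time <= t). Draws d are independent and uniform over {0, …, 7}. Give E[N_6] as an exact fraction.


Inter-arrival values over d=0..7: [5, 5, 1, 4, 1, 3, 1, 4]
Each d has probability 1/8, so the pmf of τ is: f(1) = 3/8, f(3) = 1/8, f(4) = 1/4, f(5) = 1/4
Renewal equation for m(n) = E[N_n]: condition on τ_1 = k (if k <= n, one arrival plus a fresh copy on the remaining n−k steps): m(n) = F(n) + Σ_{k<=n} f(k)·m(n−k), where F(n) = P(τ <= n) and m(0) = 0
m(1) = F(1) = 3/8
m(2) = F(2) + f(1)·m(1) = 3/8 + 3/8·3/8 = 33/64
m(3) = F(3) + f(1)·m(2) = 1/2 + 3/8·33/64 = 355/512
m(4) = F(4) + f(1)·m(3) + f(3)·m(1) = 3/4 + 3/8·355/512 + 1/8·3/8 = 4329/4096
m(5) = F(5) + f(1)·m(4) + f(3)·m(2) + f(4)·m(1) = 1 + 3/8·4329/4096 + 1/8·33/64 + 1/4·3/8 = 50939/32768
m(6) = F(6) + f(1)·m(5) + f(3)·m(3) + f(4)·m(2) + f(5)·m(1) = 1 + 3/8·50939/32768 + 1/8·355/512 + 1/4·33/64 + 1/4·3/8 = 496049/262144
E[N_6] = m(6) = 496049/262144

496049/262144


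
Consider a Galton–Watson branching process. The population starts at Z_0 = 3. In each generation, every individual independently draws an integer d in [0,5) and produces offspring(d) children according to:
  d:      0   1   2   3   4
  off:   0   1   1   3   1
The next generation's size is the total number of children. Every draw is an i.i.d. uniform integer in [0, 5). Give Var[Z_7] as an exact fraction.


Outcome values over d=0..4: [0, 1, 1, 3, 1]
Σy = 6, Σy² = 12, M = 5
μ = 6/5 = 6/5,  σ² = 12/5 − (6/5)² = 24/25
V_0 = 0, E_0 = 3
V_1 = 24/25·E_0 + (6/5)²·V_0 = 72/25;  E_1 = 18/5
V_2 = 24/25·E_1 + (6/5)²·V_1 = 4752/625;  E_2 = 108/25
V_3 = 24/25·E_2 + (6/5)²·V_2 = 235872/15625;  E_3 = 648/125
V_4 = 24/25·E_3 + (6/5)²·V_3 = 10435392/390625;  E_4 = 3888/625
V_5 = 24/25·E_4 + (6/5)²·V_4 = 433994112/9765625;  E_5 = 23328/3125
V_6 = 24/25·E_5 + (6/5)²·V_5 = 17373388032/244140625;  E_6 = 139968/15625
V_7 = 24/25·E_6 + (6/5)²·V_6 = 677929969152/6103515625;  E_7 = 839808/78125

677929969152/6103515625


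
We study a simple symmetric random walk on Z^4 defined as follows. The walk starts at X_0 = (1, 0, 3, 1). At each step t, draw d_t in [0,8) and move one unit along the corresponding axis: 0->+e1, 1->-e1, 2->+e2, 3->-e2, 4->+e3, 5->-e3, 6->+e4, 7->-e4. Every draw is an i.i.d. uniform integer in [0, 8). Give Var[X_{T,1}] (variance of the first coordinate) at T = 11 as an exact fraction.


11/4

Outcome values over d=0..7: [1, -1, 0, 0, 0, 0, 0, 0]
Σy = 0, Σy² = 2, M = 8
μ = 0/8 = 0,  σ² = 2/8 − (0)² = 1/4
Independent increments: Var[X_11] = 11·σ² = 11·(1/4) = 11/4


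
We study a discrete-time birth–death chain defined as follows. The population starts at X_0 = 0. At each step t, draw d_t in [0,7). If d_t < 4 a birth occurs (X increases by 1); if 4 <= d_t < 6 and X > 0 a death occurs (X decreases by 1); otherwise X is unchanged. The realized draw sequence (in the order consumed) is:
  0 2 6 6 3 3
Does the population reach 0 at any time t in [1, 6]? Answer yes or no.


t=0: X=0, d=0 → birth, X_1=1
t=1: X=1, d=2 → birth, X_2=2
t=2: X=2, d=6 → hold, X_3=2
t=3: X=2, d=6 → hold, X_4=2
t=4: X=2, d=3 → birth, X_5=3
t=5: X=3, d=3 → birth, X_6=4

no


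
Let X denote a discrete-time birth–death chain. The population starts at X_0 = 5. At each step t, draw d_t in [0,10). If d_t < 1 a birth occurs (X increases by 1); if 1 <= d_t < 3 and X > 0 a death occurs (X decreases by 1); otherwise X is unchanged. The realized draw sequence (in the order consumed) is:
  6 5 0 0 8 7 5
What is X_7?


t=0: X=5, d=6 → hold, X_1=5
t=1: X=5, d=5 → hold, X_2=5
t=2: X=5, d=0 → birth, X_3=6
t=3: X=6, d=0 → birth, X_4=7
t=4: X=7, d=8 → hold, X_5=7
t=5: X=7, d=7 → hold, X_6=7
t=6: X=7, d=5 → hold, X_7=7

7


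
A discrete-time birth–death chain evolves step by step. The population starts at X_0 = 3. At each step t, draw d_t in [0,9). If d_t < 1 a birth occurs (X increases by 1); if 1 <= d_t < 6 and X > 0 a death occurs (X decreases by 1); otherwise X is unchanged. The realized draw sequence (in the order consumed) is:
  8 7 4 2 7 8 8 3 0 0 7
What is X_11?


t=0: X=3, d=8 → hold, X_1=3
t=1: X=3, d=7 → hold, X_2=3
t=2: X=3, d=4 → death, X_3=2
t=3: X=2, d=2 → death, X_4=1
t=4: X=1, d=7 → hold, X_5=1
t=5: X=1, d=8 → hold, X_6=1
t=6: X=1, d=8 → hold, X_7=1
t=7: X=1, d=3 → death, X_8=0
t=8: X=0, d=0 → birth, X_9=1
t=9: X=1, d=0 → birth, X_10=2
t=10: X=2, d=7 → hold, X_11=2

2


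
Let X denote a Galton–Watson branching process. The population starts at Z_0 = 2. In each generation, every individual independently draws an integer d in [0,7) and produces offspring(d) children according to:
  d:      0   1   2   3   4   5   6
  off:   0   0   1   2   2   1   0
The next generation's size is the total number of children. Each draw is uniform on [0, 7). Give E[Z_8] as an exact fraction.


3359232/5764801

Outcome values over d=0..6: [0, 0, 1, 2, 2, 1, 0]
Σy = 6, Σy² = 10, M = 7
μ = 6/7 = 6/7,  σ² = 10/7 − (6/7)² = 34/49
E[Z_0] = 2
E[Z_1] = 6/7·E[Z_0] = 12/7
E[Z_2] = 6/7·E[Z_1] = 72/49
E[Z_3] = 6/7·E[Z_2] = 432/343
E[Z_4] = 6/7·E[Z_3] = 2592/2401
E[Z_5] = 6/7·E[Z_4] = 15552/16807
E[Z_6] = 6/7·E[Z_5] = 93312/117649
E[Z_7] = 6/7·E[Z_6] = 559872/823543
E[Z_8] = 6/7·E[Z_7] = 3359232/5764801


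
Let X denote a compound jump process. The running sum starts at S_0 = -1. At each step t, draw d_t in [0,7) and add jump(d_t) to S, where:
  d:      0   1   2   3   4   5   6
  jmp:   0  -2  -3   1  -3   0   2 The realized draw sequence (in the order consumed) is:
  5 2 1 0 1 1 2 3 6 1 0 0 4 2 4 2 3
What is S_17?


t=0: S=-1, d=5, jump=0, S_1=-1
t=1: S=-1, d=2, jump=-3, S_2=-4
t=2: S=-4, d=1, jump=-2, S_3=-6
t=3: S=-6, d=0, jump=0, S_4=-6
t=4: S=-6, d=1, jump=-2, S_5=-8
t=5: S=-8, d=1, jump=-2, S_6=-10
t=6: S=-10, d=2, jump=-3, S_7=-13
t=7: S=-13, d=3, jump=1, S_8=-12
t=8: S=-12, d=6, jump=2, S_9=-10
t=9: S=-10, d=1, jump=-2, S_10=-12
t=10: S=-12, d=0, jump=0, S_11=-12
t=11: S=-12, d=0, jump=0, S_12=-12
t=12: S=-12, d=4, jump=-3, S_13=-15
t=13: S=-15, d=2, jump=-3, S_14=-18
t=14: S=-18, d=4, jump=-3, S_15=-21
t=15: S=-21, d=2, jump=-3, S_16=-24
t=16: S=-24, d=3, jump=1, S_17=-23

-23


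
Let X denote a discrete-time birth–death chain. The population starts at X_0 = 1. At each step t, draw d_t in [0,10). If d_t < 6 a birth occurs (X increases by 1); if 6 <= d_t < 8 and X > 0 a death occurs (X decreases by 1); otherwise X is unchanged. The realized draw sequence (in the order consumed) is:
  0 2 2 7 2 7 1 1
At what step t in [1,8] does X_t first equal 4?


3

t=0: X=1, d=0 → birth, X_1=2
t=1: X=2, d=2 → birth, X_2=3
t=2: X=3, d=2 → birth, X_3=4
t=3: X=4, d=7 → death, X_4=3
t=4: X=3, d=2 → birth, X_5=4
t=5: X=4, d=7 → death, X_6=3
t=6: X=3, d=1 → birth, X_7=4
t=7: X=4, d=1 → birth, X_8=5


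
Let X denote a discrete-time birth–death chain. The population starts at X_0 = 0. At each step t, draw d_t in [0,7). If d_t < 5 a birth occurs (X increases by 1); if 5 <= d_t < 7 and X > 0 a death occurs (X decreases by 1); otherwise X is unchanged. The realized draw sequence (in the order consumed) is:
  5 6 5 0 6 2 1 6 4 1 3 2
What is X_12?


5

t=0: X=0, d=5 → hold, X_1=0
t=1: X=0, d=6 → hold, X_2=0
t=2: X=0, d=5 → hold, X_3=0
t=3: X=0, d=0 → birth, X_4=1
t=4: X=1, d=6 → death, X_5=0
t=5: X=0, d=2 → birth, X_6=1
t=6: X=1, d=1 → birth, X_7=2
t=7: X=2, d=6 → death, X_8=1
t=8: X=1, d=4 → birth, X_9=2
t=9: X=2, d=1 → birth, X_10=3
t=10: X=3, d=3 → birth, X_11=4
t=11: X=4, d=2 → birth, X_12=5


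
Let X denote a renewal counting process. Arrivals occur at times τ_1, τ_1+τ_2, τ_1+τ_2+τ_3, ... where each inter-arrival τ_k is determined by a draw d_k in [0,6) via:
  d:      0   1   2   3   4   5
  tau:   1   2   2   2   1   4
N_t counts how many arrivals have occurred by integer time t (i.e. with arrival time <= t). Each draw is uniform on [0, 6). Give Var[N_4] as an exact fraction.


56507/104976

Inter-arrival values over d=0..5: [1, 2, 2, 2, 1, 4]
Each d has probability 1/6, so the pmf of τ is: f(1) = 1/3, f(2) = 1/2, f(4) = 1/6
Let p_n(j) = P(N_n = j), with p_0 = [1]. Condition on τ_1: p_n(0) = P(τ > n), and for j >= 1, p_n(j) = Σ_{k<=n} f(k)·p_{n−k}(j−1)
p_1 = [2/3, 1/3]  (j = 0..1)
p_2 = [1/6, 13/18, 1/9]  (j = 0..2)
p_3 = [1/6, 7/18, 11/27, 1/27]  (j = 0..3)
p_4 = [0, 11/36, 53/108, 31/162, 1/81]  (j = 0..4)
E[N_4] = Σ j·p_4(j) = 619/324;  E[N_4²] = Σ j²·p_4(j) = 1357/324
Var[N_4] = 1357/324 − (619/324)² = 56507/104976


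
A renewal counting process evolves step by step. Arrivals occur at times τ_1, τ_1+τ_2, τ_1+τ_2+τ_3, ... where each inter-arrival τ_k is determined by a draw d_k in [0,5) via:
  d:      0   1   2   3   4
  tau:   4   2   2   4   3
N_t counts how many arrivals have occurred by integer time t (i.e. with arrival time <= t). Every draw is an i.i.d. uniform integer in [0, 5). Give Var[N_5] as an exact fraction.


Inter-arrival values over d=0..4: [4, 2, 2, 4, 3]
Each d has probability 1/5, so the pmf of τ is: f(2) = 2/5, f(3) = 1/5, f(4) = 2/5
Let p_n(j) = P(N_n = j), with p_0 = [1]. Condition on τ_1: p_n(0) = P(τ > n), and for j >= 1, p_n(j) = Σ_{k<=n} f(k)·p_{n−k}(j−1)
p_1 = [1]  (j = 0)
p_2 = [3/5, 2/5]  (j = 0..1)
p_3 = [2/5, 3/5]  (j = 0..1)
p_4 = [0, 21/25, 4/25]  (j = 0..2)
p_5 = [0, 17/25, 8/25]  (j = 0..2)
E[N_5] = Σ j·p_5(j) = 33/25;  E[N_5²] = Σ j²·p_5(j) = 49/25
Var[N_5] = 49/25 − (33/25)² = 136/625

136/625


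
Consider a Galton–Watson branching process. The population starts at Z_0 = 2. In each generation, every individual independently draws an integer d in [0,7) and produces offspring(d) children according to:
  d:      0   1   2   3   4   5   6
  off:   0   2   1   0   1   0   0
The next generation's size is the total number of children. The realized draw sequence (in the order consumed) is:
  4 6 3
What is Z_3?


gen 0: Z_0=2, draws=[4, 6], offspring=[1, 0], Z_1=1
gen 1: Z_1=1, draws=[3], offspring=[0], Z_2=0
gen 2: Z_2=0, draws=[], offspring=[], Z_3=0

0


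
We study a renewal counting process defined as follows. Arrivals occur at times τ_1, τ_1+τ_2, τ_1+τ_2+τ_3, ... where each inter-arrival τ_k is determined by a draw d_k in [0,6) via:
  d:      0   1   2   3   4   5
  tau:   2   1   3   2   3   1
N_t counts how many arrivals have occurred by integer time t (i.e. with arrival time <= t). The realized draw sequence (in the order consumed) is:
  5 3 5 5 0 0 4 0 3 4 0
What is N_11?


draw d_1=5: τ_1=1, arrival time A_1=1
draw d_2=3: τ_2=2, arrival time A_2=3
draw d_3=5: τ_3=1, arrival time A_3=4
draw d_4=5: τ_4=1, arrival time A_4=5
draw d_5=0: τ_5=2, arrival time A_5=7
draw d_6=0: τ_6=2, arrival time A_6=9
draw d_7=4: τ_7=3, arrival time A_7=12
draw d_8=0: τ_8=2, arrival time A_8=14
draw d_9=3: τ_9=2, arrival time A_9=16
draw d_10=4: τ_10=3, arrival time A_10=19
draw d_11=0: τ_11=2, arrival time A_11=21
N_t over t=0..11: 0:0 1:1 2:1 3:2 4:3 5:4 6:4 7:5 8:5 9:6 10:6 11:6

6


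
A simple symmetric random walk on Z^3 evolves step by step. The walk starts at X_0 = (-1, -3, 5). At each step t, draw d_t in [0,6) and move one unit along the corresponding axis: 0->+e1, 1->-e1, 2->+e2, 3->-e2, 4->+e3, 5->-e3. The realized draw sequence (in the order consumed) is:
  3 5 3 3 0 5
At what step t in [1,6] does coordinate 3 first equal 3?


6

t=0: X=(-1, -3, 5), d=3 → -e2, X_1=(-1, -4, 5)
t=1: X=(-1, -4, 5), d=5 → -e3, X_2=(-1, -4, 4)
t=2: X=(-1, -4, 4), d=3 → -e2, X_3=(-1, -5, 4)
t=3: X=(-1, -5, 4), d=3 → -e2, X_4=(-1, -6, 4)
t=4: X=(-1, -6, 4), d=0 → +e1, X_5=(0, -6, 4)
t=5: X=(0, -6, 4), d=5 → -e3, X_6=(0, -6, 3)


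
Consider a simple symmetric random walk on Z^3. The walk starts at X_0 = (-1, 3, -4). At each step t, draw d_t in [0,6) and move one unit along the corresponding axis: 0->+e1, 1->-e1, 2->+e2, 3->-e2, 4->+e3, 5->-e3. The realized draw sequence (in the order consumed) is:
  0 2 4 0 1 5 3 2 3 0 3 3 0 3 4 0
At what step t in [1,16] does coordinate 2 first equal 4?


t=0: X=(-1, 3, -4), d=0 → +e1, X_1=(0, 3, -4)
t=1: X=(0, 3, -4), d=2 → +e2, X_2=(0, 4, -4)
t=2: X=(0, 4, -4), d=4 → +e3, X_3=(0, 4, -3)
t=3: X=(0, 4, -3), d=0 → +e1, X_4=(1, 4, -3)
t=4: X=(1, 4, -3), d=1 → -e1, X_5=(0, 4, -3)
t=5: X=(0, 4, -3), d=5 → -e3, X_6=(0, 4, -4)
t=6: X=(0, 4, -4), d=3 → -e2, X_7=(0, 3, -4)
t=7: X=(0, 3, -4), d=2 → +e2, X_8=(0, 4, -4)
t=8: X=(0, 4, -4), d=3 → -e2, X_9=(0, 3, -4)
t=9: X=(0, 3, -4), d=0 → +e1, X_10=(1, 3, -4)
t=10: X=(1, 3, -4), d=3 → -e2, X_11=(1, 2, -4)
t=11: X=(1, 2, -4), d=3 → -e2, X_12=(1, 1, -4)
t=12: X=(1, 1, -4), d=0 → +e1, X_13=(2, 1, -4)
t=13: X=(2, 1, -4), d=3 → -e2, X_14=(2, 0, -4)
t=14: X=(2, 0, -4), d=4 → +e3, X_15=(2, 0, -3)
t=15: X=(2, 0, -3), d=0 → +e1, X_16=(3, 0, -3)

2


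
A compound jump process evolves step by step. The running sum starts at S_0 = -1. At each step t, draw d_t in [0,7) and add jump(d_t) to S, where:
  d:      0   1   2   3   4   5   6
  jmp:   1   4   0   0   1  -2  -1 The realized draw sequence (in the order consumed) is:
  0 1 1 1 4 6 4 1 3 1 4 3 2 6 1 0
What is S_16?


t=0: S=-1, d=0, jump=1, S_1=0
t=1: S=0, d=1, jump=4, S_2=4
t=2: S=4, d=1, jump=4, S_3=8
t=3: S=8, d=1, jump=4, S_4=12
t=4: S=12, d=4, jump=1, S_5=13
t=5: S=13, d=6, jump=-1, S_6=12
t=6: S=12, d=4, jump=1, S_7=13
t=7: S=13, d=1, jump=4, S_8=17
t=8: S=17, d=3, jump=0, S_9=17
t=9: S=17, d=1, jump=4, S_10=21
t=10: S=21, d=4, jump=1, S_11=22
t=11: S=22, d=3, jump=0, S_12=22
t=12: S=22, d=2, jump=0, S_13=22
t=13: S=22, d=6, jump=-1, S_14=21
t=14: S=21, d=1, jump=4, S_15=25
t=15: S=25, d=0, jump=1, S_16=26

26


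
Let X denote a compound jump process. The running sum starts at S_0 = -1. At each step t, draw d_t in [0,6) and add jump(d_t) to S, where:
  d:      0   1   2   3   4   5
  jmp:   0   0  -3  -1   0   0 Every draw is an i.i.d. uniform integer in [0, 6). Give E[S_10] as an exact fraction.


-23/3

Outcome values over d=0..5: [0, 0, -3, -1, 0, 0]
Σy = -4, Σy² = 10, M = 6
μ = -4/6 = -2/3,  σ² = 10/6 − (-2/3)² = 11/9
E[S_10] = -1 + 10·(-2/3) = -23/3


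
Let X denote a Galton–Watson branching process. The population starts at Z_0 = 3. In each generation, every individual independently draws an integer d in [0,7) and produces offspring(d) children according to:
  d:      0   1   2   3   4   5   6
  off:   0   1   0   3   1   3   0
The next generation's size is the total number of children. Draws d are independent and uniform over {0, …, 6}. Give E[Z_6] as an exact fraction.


786432/117649

Outcome values over d=0..6: [0, 1, 0, 3, 1, 3, 0]
Σy = 8, Σy² = 20, M = 7
μ = 8/7 = 8/7,  σ² = 20/7 − (8/7)² = 76/49
E[Z_0] = 3
E[Z_1] = 8/7·E[Z_0] = 24/7
E[Z_2] = 8/7·E[Z_1] = 192/49
E[Z_3] = 8/7·E[Z_2] = 1536/343
E[Z_4] = 8/7·E[Z_3] = 12288/2401
E[Z_5] = 8/7·E[Z_4] = 98304/16807
E[Z_6] = 8/7·E[Z_5] = 786432/117649


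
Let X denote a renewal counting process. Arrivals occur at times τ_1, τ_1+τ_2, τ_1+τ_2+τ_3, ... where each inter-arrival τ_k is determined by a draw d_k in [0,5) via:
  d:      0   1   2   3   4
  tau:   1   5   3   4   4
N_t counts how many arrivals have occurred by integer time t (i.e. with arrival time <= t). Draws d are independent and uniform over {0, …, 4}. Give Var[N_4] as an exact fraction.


135564/390625

Inter-arrival values over d=0..4: [1, 5, 3, 4, 4]
Each d has probability 1/5, so the pmf of τ is: f(1) = 1/5, f(3) = 1/5, f(4) = 2/5, f(5) = 1/5
Let p_n(j) = P(N_n = j), with p_0 = [1]. Condition on τ_1: p_n(0) = P(τ > n), and for j >= 1, p_n(j) = Σ_{k<=n} f(k)·p_{n−k}(j−1)
p_1 = [4/5, 1/5]  (j = 0..1)
p_2 = [4/5, 4/25, 1/25]  (j = 0..2)
p_3 = [3/5, 9/25, 4/125, 1/125]  (j = 0..3)
p_4 = [1/5, 17/25, 14/125, 4/625, 1/625]  (j = 0..4)
E[N_4] = Σ j·p_4(j) = 581/625;  E[N_4²] = Σ j²·p_4(j) = 757/625
Var[N_4] = 757/625 − (581/625)² = 135564/390625


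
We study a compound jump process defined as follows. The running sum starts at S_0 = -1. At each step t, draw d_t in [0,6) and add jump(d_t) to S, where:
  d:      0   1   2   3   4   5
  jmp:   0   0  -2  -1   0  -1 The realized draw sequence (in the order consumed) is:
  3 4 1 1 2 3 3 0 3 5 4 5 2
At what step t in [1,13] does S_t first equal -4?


5

t=0: S=-1, d=3, jump=-1, S_1=-2
t=1: S=-2, d=4, jump=0, S_2=-2
t=2: S=-2, d=1, jump=0, S_3=-2
t=3: S=-2, d=1, jump=0, S_4=-2
t=4: S=-2, d=2, jump=-2, S_5=-4
t=5: S=-4, d=3, jump=-1, S_6=-5
t=6: S=-5, d=3, jump=-1, S_7=-6
t=7: S=-6, d=0, jump=0, S_8=-6
t=8: S=-6, d=3, jump=-1, S_9=-7
t=9: S=-7, d=5, jump=-1, S_10=-8
t=10: S=-8, d=4, jump=0, S_11=-8
t=11: S=-8, d=5, jump=-1, S_12=-9
t=12: S=-9, d=2, jump=-2, S_13=-11


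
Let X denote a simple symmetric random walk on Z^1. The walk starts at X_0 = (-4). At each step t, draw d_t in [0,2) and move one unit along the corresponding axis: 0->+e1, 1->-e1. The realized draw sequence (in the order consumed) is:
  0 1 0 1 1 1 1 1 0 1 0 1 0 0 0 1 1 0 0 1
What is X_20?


t=0: X=(-4), d=0 → +e1, X_1=(-3)
t=1: X=(-3), d=1 → -e1, X_2=(-4)
t=2: X=(-4), d=0 → +e1, X_3=(-3)
t=3: X=(-3), d=1 → -e1, X_4=(-4)
t=4: X=(-4), d=1 → -e1, X_5=(-5)
t=5: X=(-5), d=1 → -e1, X_6=(-6)
t=6: X=(-6), d=1 → -e1, X_7=(-7)
t=7: X=(-7), d=1 → -e1, X_8=(-8)
t=8: X=(-8), d=0 → +e1, X_9=(-7)
t=9: X=(-7), d=1 → -e1, X_10=(-8)
t=10: X=(-8), d=0 → +e1, X_11=(-7)
t=11: X=(-7), d=1 → -e1, X_12=(-8)
t=12: X=(-8), d=0 → +e1, X_13=(-7)
t=13: X=(-7), d=0 → +e1, X_14=(-6)
t=14: X=(-6), d=0 → +e1, X_15=(-5)
t=15: X=(-5), d=1 → -e1, X_16=(-6)
t=16: X=(-6), d=1 → -e1, X_17=(-7)
t=17: X=(-7), d=0 → +e1, X_18=(-6)
t=18: X=(-6), d=0 → +e1, X_19=(-5)
t=19: X=(-5), d=1 → -e1, X_20=(-6)

(-6)


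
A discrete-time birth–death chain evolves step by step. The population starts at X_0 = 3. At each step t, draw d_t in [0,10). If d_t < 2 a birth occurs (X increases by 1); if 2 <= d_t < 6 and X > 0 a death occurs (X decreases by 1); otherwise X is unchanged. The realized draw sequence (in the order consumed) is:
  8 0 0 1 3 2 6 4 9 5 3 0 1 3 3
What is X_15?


t=0: X=3, d=8 → hold, X_1=3
t=1: X=3, d=0 → birth, X_2=4
t=2: X=4, d=0 → birth, X_3=5
t=3: X=5, d=1 → birth, X_4=6
t=4: X=6, d=3 → death, X_5=5
t=5: X=5, d=2 → death, X_6=4
t=6: X=4, d=6 → hold, X_7=4
t=7: X=4, d=4 → death, X_8=3
t=8: X=3, d=9 → hold, X_9=3
t=9: X=3, d=5 → death, X_10=2
t=10: X=2, d=3 → death, X_11=1
t=11: X=1, d=0 → birth, X_12=2
t=12: X=2, d=1 → birth, X_13=3
t=13: X=3, d=3 → death, X_14=2
t=14: X=2, d=3 → death, X_15=1

1


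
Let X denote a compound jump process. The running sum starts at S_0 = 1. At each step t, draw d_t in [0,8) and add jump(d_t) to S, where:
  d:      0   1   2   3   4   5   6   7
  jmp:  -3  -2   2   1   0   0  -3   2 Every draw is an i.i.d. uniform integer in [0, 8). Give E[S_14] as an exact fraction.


-17/4

Outcome values over d=0..7: [-3, -2, 2, 1, 0, 0, -3, 2]
Σy = -3, Σy² = 31, M = 8
μ = -3/8 = -3/8,  σ² = 31/8 − (-3/8)² = 239/64
E[S_14] = 1 + 14·(-3/8) = -17/4


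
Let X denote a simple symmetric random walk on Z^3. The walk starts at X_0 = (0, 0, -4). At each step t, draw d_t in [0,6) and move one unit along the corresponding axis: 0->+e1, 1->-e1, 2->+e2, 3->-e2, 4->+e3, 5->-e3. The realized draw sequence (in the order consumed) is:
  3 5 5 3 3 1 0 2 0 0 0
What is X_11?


(3, -2, -6)

t=0: X=(0, 0, -4), d=3 → -e2, X_1=(0, -1, -4)
t=1: X=(0, -1, -4), d=5 → -e3, X_2=(0, -1, -5)
t=2: X=(0, -1, -5), d=5 → -e3, X_3=(0, -1, -6)
t=3: X=(0, -1, -6), d=3 → -e2, X_4=(0, -2, -6)
t=4: X=(0, -2, -6), d=3 → -e2, X_5=(0, -3, -6)
t=5: X=(0, -3, -6), d=1 → -e1, X_6=(-1, -3, -6)
t=6: X=(-1, -3, -6), d=0 → +e1, X_7=(0, -3, -6)
t=7: X=(0, -3, -6), d=2 → +e2, X_8=(0, -2, -6)
t=8: X=(0, -2, -6), d=0 → +e1, X_9=(1, -2, -6)
t=9: X=(1, -2, -6), d=0 → +e1, X_10=(2, -2, -6)
t=10: X=(2, -2, -6), d=0 → +e1, X_11=(3, -2, -6)


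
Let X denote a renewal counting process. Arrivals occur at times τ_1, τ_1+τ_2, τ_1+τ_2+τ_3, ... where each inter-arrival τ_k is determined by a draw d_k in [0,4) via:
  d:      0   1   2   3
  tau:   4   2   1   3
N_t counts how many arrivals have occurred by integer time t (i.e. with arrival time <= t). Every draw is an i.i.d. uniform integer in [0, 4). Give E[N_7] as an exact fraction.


Inter-arrival values over d=0..3: [4, 2, 1, 3]
Each d has probability 1/4, so the pmf of τ is: f(1) = 1/4, f(2) = 1/4, f(3) = 1/4, f(4) = 1/4
Renewal equation for m(n) = E[N_n]: condition on τ_1 = k (if k <= n, one arrival plus a fresh copy on the remaining n−k steps): m(n) = F(n) + Σ_{k<=n} f(k)·m(n−k), where F(n) = P(τ <= n) and m(0) = 0
m(1) = F(1) = 1/4
m(2) = F(2) + f(1)·m(1) = 1/2 + 1/4·1/4 = 9/16
m(3) = F(3) + f(1)·m(2) + f(2)·m(1) = 3/4 + 1/4·9/16 + 1/4·1/4 = 61/64
m(4) = F(4) + f(1)·m(3) + f(2)·m(2) + f(3)·m(1) = 1 + 1/4·61/64 + 1/4·9/16 + 1/4·1/4 = 369/256
m(5) = F(5) + f(1)·m(4) + f(2)·m(3) + f(3)·m(2) + f(4)·m(1) = 1 + 1/4·369/256 + 1/4·61/64 + 1/4·9/16 + 1/4·1/4 = 1845/1024
m(6) = F(6) + f(1)·m(5) + f(2)·m(4) + f(3)·m(3) + f(4)·m(2) = 1 + 1/4·1845/1024 + 1/4·369/256 + 1/4·61/64 + 1/4·9/16 = 8969/4096
m(7) = F(7) + f(1)·m(6) + f(2)·m(5) + f(3)·m(4) + f(4)·m(3) = 1 + 1/4·8969/4096 + 1/4·1845/1024 + 1/4·369/256 + 1/4·61/64 = 42541/16384
E[N_7] = m(7) = 42541/16384

42541/16384


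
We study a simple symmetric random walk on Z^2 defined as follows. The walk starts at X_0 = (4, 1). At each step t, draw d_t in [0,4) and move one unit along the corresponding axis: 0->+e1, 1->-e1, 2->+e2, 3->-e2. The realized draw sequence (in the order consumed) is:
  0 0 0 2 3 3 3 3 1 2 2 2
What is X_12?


(6, 1)

t=0: X=(4, 1), d=0 → +e1, X_1=(5, 1)
t=1: X=(5, 1), d=0 → +e1, X_2=(6, 1)
t=2: X=(6, 1), d=0 → +e1, X_3=(7, 1)
t=3: X=(7, 1), d=2 → +e2, X_4=(7, 2)
t=4: X=(7, 2), d=3 → -e2, X_5=(7, 1)
t=5: X=(7, 1), d=3 → -e2, X_6=(7, 0)
t=6: X=(7, 0), d=3 → -e2, X_7=(7, -1)
t=7: X=(7, -1), d=3 → -e2, X_8=(7, -2)
t=8: X=(7, -2), d=1 → -e1, X_9=(6, -2)
t=9: X=(6, -2), d=2 → +e2, X_10=(6, -1)
t=10: X=(6, -1), d=2 → +e2, X_11=(6, 0)
t=11: X=(6, 0), d=2 → +e2, X_12=(6, 1)


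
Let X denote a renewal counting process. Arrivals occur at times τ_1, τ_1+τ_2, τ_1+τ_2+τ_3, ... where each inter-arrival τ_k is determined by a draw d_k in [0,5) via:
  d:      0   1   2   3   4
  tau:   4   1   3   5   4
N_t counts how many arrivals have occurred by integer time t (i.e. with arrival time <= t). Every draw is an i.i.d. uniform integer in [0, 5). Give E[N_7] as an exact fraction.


133656/78125

Inter-arrival values over d=0..4: [4, 1, 3, 5, 4]
Each d has probability 1/5, so the pmf of τ is: f(1) = 1/5, f(3) = 1/5, f(4) = 2/5, f(5) = 1/5
Renewal equation for m(n) = E[N_n]: condition on τ_1 = k (if k <= n, one arrival plus a fresh copy on the remaining n−k steps): m(n) = F(n) + Σ_{k<=n} f(k)·m(n−k), where F(n) = P(τ <= n) and m(0) = 0
m(1) = F(1) = 1/5
m(2) = F(2) + f(1)·m(1) = 1/5 + 1/5·1/5 = 6/25
m(3) = F(3) + f(1)·m(2) = 2/5 + 1/5·6/25 = 56/125
m(4) = F(4) + f(1)·m(3) + f(3)·m(1) = 4/5 + 1/5·56/125 + 1/5·1/5 = 581/625
m(5) = F(5) + f(1)·m(4) + f(3)·m(2) + f(4)·m(1) = 1 + 1/5·581/625 + 1/5·6/25 + 2/5·1/5 = 4106/3125
m(6) = F(6) + f(1)·m(5) + f(3)·m(3) + f(4)·m(2) + f(5)·m(1) = 1 + 1/5·4106/3125 + 1/5·56/125 + 2/5·6/25 + 1/5·1/5 = 23256/15625
m(7) = F(7) + f(1)·m(6) + f(3)·m(4) + f(4)·m(3) + f(5)·m(2) = 1 + 1/5·23256/15625 + 1/5·581/625 + 2/5·56/125 + 1/5·6/25 = 133656/78125
E[N_7] = m(7) = 133656/78125
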